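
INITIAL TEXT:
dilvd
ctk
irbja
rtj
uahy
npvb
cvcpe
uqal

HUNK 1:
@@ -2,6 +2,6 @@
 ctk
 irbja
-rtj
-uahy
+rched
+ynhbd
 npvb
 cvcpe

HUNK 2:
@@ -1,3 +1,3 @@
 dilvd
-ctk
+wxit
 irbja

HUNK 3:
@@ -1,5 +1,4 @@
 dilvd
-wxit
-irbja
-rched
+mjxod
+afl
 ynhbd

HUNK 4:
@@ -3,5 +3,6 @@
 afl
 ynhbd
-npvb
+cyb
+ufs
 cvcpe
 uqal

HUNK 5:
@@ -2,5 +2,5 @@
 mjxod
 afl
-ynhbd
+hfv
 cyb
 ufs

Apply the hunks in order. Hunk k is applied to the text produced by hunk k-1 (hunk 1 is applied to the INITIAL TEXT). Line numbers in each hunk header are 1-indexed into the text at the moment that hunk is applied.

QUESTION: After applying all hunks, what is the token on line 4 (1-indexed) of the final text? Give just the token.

Answer: hfv

Derivation:
Hunk 1: at line 2 remove [rtj,uahy] add [rched,ynhbd] -> 8 lines: dilvd ctk irbja rched ynhbd npvb cvcpe uqal
Hunk 2: at line 1 remove [ctk] add [wxit] -> 8 lines: dilvd wxit irbja rched ynhbd npvb cvcpe uqal
Hunk 3: at line 1 remove [wxit,irbja,rched] add [mjxod,afl] -> 7 lines: dilvd mjxod afl ynhbd npvb cvcpe uqal
Hunk 4: at line 3 remove [npvb] add [cyb,ufs] -> 8 lines: dilvd mjxod afl ynhbd cyb ufs cvcpe uqal
Hunk 5: at line 2 remove [ynhbd] add [hfv] -> 8 lines: dilvd mjxod afl hfv cyb ufs cvcpe uqal
Final line 4: hfv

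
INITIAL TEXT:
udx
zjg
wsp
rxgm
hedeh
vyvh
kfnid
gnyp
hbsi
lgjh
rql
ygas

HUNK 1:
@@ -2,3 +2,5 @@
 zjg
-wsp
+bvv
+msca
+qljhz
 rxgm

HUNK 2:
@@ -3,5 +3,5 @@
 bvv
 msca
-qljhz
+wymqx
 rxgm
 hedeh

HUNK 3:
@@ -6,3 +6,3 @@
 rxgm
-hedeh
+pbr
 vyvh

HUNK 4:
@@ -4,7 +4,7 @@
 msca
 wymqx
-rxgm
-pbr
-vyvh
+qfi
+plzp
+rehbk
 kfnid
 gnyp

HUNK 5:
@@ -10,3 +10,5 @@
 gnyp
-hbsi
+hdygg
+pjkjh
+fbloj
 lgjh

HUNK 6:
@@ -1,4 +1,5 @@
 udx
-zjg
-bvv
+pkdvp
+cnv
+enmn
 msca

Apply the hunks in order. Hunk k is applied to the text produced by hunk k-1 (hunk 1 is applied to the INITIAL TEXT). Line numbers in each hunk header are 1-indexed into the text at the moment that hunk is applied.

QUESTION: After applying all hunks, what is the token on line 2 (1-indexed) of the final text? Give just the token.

Hunk 1: at line 2 remove [wsp] add [bvv,msca,qljhz] -> 14 lines: udx zjg bvv msca qljhz rxgm hedeh vyvh kfnid gnyp hbsi lgjh rql ygas
Hunk 2: at line 3 remove [qljhz] add [wymqx] -> 14 lines: udx zjg bvv msca wymqx rxgm hedeh vyvh kfnid gnyp hbsi lgjh rql ygas
Hunk 3: at line 6 remove [hedeh] add [pbr] -> 14 lines: udx zjg bvv msca wymqx rxgm pbr vyvh kfnid gnyp hbsi lgjh rql ygas
Hunk 4: at line 4 remove [rxgm,pbr,vyvh] add [qfi,plzp,rehbk] -> 14 lines: udx zjg bvv msca wymqx qfi plzp rehbk kfnid gnyp hbsi lgjh rql ygas
Hunk 5: at line 10 remove [hbsi] add [hdygg,pjkjh,fbloj] -> 16 lines: udx zjg bvv msca wymqx qfi plzp rehbk kfnid gnyp hdygg pjkjh fbloj lgjh rql ygas
Hunk 6: at line 1 remove [zjg,bvv] add [pkdvp,cnv,enmn] -> 17 lines: udx pkdvp cnv enmn msca wymqx qfi plzp rehbk kfnid gnyp hdygg pjkjh fbloj lgjh rql ygas
Final line 2: pkdvp

Answer: pkdvp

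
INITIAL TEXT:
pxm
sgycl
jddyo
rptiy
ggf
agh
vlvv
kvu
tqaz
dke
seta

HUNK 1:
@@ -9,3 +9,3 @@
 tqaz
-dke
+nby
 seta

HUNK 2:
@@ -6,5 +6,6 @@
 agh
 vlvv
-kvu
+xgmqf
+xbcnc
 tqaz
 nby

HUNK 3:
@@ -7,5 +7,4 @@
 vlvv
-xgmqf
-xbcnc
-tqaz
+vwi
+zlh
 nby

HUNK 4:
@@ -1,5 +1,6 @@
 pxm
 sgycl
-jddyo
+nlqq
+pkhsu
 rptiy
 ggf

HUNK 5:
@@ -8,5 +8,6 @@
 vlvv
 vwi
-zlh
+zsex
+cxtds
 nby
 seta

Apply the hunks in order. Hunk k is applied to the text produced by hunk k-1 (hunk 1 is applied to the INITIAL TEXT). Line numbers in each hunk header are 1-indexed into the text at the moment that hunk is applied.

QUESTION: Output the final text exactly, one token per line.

Hunk 1: at line 9 remove [dke] add [nby] -> 11 lines: pxm sgycl jddyo rptiy ggf agh vlvv kvu tqaz nby seta
Hunk 2: at line 6 remove [kvu] add [xgmqf,xbcnc] -> 12 lines: pxm sgycl jddyo rptiy ggf agh vlvv xgmqf xbcnc tqaz nby seta
Hunk 3: at line 7 remove [xgmqf,xbcnc,tqaz] add [vwi,zlh] -> 11 lines: pxm sgycl jddyo rptiy ggf agh vlvv vwi zlh nby seta
Hunk 4: at line 1 remove [jddyo] add [nlqq,pkhsu] -> 12 lines: pxm sgycl nlqq pkhsu rptiy ggf agh vlvv vwi zlh nby seta
Hunk 5: at line 8 remove [zlh] add [zsex,cxtds] -> 13 lines: pxm sgycl nlqq pkhsu rptiy ggf agh vlvv vwi zsex cxtds nby seta

Answer: pxm
sgycl
nlqq
pkhsu
rptiy
ggf
agh
vlvv
vwi
zsex
cxtds
nby
seta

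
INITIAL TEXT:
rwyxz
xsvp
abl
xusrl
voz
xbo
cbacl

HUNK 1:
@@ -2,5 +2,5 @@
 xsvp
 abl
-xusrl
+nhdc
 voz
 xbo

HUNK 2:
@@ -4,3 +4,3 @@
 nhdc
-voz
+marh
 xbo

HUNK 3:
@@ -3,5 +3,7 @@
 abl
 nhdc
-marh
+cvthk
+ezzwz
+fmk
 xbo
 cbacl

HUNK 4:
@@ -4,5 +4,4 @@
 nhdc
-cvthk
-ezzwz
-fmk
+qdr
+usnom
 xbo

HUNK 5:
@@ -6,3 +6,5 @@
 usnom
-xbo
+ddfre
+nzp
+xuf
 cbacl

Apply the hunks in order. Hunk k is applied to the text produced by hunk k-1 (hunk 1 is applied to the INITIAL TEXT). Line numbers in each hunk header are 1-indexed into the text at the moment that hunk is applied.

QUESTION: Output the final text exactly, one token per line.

Answer: rwyxz
xsvp
abl
nhdc
qdr
usnom
ddfre
nzp
xuf
cbacl

Derivation:
Hunk 1: at line 2 remove [xusrl] add [nhdc] -> 7 lines: rwyxz xsvp abl nhdc voz xbo cbacl
Hunk 2: at line 4 remove [voz] add [marh] -> 7 lines: rwyxz xsvp abl nhdc marh xbo cbacl
Hunk 3: at line 3 remove [marh] add [cvthk,ezzwz,fmk] -> 9 lines: rwyxz xsvp abl nhdc cvthk ezzwz fmk xbo cbacl
Hunk 4: at line 4 remove [cvthk,ezzwz,fmk] add [qdr,usnom] -> 8 lines: rwyxz xsvp abl nhdc qdr usnom xbo cbacl
Hunk 5: at line 6 remove [xbo] add [ddfre,nzp,xuf] -> 10 lines: rwyxz xsvp abl nhdc qdr usnom ddfre nzp xuf cbacl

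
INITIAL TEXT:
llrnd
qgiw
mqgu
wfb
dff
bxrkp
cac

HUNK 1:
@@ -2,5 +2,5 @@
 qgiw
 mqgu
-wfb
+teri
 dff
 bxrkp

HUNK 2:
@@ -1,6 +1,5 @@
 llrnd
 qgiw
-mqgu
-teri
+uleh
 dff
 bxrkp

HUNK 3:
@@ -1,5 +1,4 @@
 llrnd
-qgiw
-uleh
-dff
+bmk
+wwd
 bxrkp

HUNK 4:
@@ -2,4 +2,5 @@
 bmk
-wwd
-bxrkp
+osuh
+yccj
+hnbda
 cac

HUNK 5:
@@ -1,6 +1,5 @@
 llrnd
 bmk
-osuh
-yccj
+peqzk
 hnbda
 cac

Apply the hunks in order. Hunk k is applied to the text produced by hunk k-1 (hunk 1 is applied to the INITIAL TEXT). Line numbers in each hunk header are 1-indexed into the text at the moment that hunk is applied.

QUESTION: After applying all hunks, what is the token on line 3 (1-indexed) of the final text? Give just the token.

Answer: peqzk

Derivation:
Hunk 1: at line 2 remove [wfb] add [teri] -> 7 lines: llrnd qgiw mqgu teri dff bxrkp cac
Hunk 2: at line 1 remove [mqgu,teri] add [uleh] -> 6 lines: llrnd qgiw uleh dff bxrkp cac
Hunk 3: at line 1 remove [qgiw,uleh,dff] add [bmk,wwd] -> 5 lines: llrnd bmk wwd bxrkp cac
Hunk 4: at line 2 remove [wwd,bxrkp] add [osuh,yccj,hnbda] -> 6 lines: llrnd bmk osuh yccj hnbda cac
Hunk 5: at line 1 remove [osuh,yccj] add [peqzk] -> 5 lines: llrnd bmk peqzk hnbda cac
Final line 3: peqzk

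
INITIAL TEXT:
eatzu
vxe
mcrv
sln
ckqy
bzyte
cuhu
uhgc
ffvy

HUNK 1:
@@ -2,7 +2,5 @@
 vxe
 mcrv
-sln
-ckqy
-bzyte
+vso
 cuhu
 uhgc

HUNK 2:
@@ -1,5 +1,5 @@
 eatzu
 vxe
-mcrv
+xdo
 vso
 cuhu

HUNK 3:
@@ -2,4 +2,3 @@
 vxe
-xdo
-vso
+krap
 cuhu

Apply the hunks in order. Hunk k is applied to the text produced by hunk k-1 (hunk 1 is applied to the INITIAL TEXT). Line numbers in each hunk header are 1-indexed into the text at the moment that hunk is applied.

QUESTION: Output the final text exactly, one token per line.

Answer: eatzu
vxe
krap
cuhu
uhgc
ffvy

Derivation:
Hunk 1: at line 2 remove [sln,ckqy,bzyte] add [vso] -> 7 lines: eatzu vxe mcrv vso cuhu uhgc ffvy
Hunk 2: at line 1 remove [mcrv] add [xdo] -> 7 lines: eatzu vxe xdo vso cuhu uhgc ffvy
Hunk 3: at line 2 remove [xdo,vso] add [krap] -> 6 lines: eatzu vxe krap cuhu uhgc ffvy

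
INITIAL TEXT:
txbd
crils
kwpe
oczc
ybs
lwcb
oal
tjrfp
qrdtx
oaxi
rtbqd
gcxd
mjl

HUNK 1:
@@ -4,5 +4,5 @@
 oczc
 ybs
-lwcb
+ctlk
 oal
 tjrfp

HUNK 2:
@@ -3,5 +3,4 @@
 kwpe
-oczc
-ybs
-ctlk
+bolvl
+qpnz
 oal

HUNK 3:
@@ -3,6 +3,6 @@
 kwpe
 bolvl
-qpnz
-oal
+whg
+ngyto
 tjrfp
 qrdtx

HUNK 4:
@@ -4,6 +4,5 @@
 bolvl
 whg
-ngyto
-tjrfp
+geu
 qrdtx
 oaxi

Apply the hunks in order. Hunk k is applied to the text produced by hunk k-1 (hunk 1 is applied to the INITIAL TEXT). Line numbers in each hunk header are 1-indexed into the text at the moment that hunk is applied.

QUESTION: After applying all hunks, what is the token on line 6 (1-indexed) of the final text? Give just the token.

Hunk 1: at line 4 remove [lwcb] add [ctlk] -> 13 lines: txbd crils kwpe oczc ybs ctlk oal tjrfp qrdtx oaxi rtbqd gcxd mjl
Hunk 2: at line 3 remove [oczc,ybs,ctlk] add [bolvl,qpnz] -> 12 lines: txbd crils kwpe bolvl qpnz oal tjrfp qrdtx oaxi rtbqd gcxd mjl
Hunk 3: at line 3 remove [qpnz,oal] add [whg,ngyto] -> 12 lines: txbd crils kwpe bolvl whg ngyto tjrfp qrdtx oaxi rtbqd gcxd mjl
Hunk 4: at line 4 remove [ngyto,tjrfp] add [geu] -> 11 lines: txbd crils kwpe bolvl whg geu qrdtx oaxi rtbqd gcxd mjl
Final line 6: geu

Answer: geu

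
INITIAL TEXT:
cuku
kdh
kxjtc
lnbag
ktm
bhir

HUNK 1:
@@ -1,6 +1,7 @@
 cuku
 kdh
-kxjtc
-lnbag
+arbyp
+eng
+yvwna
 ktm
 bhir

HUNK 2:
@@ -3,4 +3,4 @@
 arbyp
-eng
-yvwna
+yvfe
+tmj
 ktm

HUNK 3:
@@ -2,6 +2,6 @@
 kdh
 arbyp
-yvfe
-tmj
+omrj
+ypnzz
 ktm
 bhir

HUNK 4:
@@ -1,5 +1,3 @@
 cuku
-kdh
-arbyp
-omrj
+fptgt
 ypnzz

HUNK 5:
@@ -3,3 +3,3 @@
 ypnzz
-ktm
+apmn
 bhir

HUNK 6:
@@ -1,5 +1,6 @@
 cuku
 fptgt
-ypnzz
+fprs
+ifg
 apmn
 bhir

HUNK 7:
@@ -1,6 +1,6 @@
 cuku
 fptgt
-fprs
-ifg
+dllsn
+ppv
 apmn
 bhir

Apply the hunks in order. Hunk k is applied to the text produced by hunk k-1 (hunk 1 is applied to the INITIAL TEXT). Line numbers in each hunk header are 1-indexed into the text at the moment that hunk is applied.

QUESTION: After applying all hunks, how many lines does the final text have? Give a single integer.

Hunk 1: at line 1 remove [kxjtc,lnbag] add [arbyp,eng,yvwna] -> 7 lines: cuku kdh arbyp eng yvwna ktm bhir
Hunk 2: at line 3 remove [eng,yvwna] add [yvfe,tmj] -> 7 lines: cuku kdh arbyp yvfe tmj ktm bhir
Hunk 3: at line 2 remove [yvfe,tmj] add [omrj,ypnzz] -> 7 lines: cuku kdh arbyp omrj ypnzz ktm bhir
Hunk 4: at line 1 remove [kdh,arbyp,omrj] add [fptgt] -> 5 lines: cuku fptgt ypnzz ktm bhir
Hunk 5: at line 3 remove [ktm] add [apmn] -> 5 lines: cuku fptgt ypnzz apmn bhir
Hunk 6: at line 1 remove [ypnzz] add [fprs,ifg] -> 6 lines: cuku fptgt fprs ifg apmn bhir
Hunk 7: at line 1 remove [fprs,ifg] add [dllsn,ppv] -> 6 lines: cuku fptgt dllsn ppv apmn bhir
Final line count: 6

Answer: 6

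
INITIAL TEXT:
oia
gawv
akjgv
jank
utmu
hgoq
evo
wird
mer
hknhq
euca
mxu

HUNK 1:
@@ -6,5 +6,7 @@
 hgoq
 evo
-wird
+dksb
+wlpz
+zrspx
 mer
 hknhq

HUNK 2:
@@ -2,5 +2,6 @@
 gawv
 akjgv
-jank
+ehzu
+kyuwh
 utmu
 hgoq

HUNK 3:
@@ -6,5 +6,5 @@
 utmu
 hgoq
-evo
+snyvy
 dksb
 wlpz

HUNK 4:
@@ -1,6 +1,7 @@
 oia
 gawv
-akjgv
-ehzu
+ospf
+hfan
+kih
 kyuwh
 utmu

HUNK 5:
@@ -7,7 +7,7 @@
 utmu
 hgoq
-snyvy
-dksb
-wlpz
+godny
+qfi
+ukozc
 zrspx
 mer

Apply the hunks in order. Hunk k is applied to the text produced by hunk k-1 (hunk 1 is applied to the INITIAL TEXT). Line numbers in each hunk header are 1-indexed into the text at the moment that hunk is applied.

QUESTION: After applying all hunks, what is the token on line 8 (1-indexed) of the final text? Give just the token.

Answer: hgoq

Derivation:
Hunk 1: at line 6 remove [wird] add [dksb,wlpz,zrspx] -> 14 lines: oia gawv akjgv jank utmu hgoq evo dksb wlpz zrspx mer hknhq euca mxu
Hunk 2: at line 2 remove [jank] add [ehzu,kyuwh] -> 15 lines: oia gawv akjgv ehzu kyuwh utmu hgoq evo dksb wlpz zrspx mer hknhq euca mxu
Hunk 3: at line 6 remove [evo] add [snyvy] -> 15 lines: oia gawv akjgv ehzu kyuwh utmu hgoq snyvy dksb wlpz zrspx mer hknhq euca mxu
Hunk 4: at line 1 remove [akjgv,ehzu] add [ospf,hfan,kih] -> 16 lines: oia gawv ospf hfan kih kyuwh utmu hgoq snyvy dksb wlpz zrspx mer hknhq euca mxu
Hunk 5: at line 7 remove [snyvy,dksb,wlpz] add [godny,qfi,ukozc] -> 16 lines: oia gawv ospf hfan kih kyuwh utmu hgoq godny qfi ukozc zrspx mer hknhq euca mxu
Final line 8: hgoq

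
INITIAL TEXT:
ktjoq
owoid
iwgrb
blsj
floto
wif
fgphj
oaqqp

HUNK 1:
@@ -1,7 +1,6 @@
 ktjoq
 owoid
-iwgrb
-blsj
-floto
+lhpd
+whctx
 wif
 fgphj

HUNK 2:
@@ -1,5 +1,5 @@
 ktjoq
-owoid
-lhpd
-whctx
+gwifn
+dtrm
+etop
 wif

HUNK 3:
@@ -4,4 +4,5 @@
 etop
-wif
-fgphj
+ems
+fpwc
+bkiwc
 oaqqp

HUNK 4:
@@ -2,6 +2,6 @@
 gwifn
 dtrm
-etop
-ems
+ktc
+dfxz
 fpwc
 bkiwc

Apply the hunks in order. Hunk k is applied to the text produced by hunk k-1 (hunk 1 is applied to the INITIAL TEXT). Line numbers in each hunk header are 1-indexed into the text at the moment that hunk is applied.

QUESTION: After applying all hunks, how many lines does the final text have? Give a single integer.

Answer: 8

Derivation:
Hunk 1: at line 1 remove [iwgrb,blsj,floto] add [lhpd,whctx] -> 7 lines: ktjoq owoid lhpd whctx wif fgphj oaqqp
Hunk 2: at line 1 remove [owoid,lhpd,whctx] add [gwifn,dtrm,etop] -> 7 lines: ktjoq gwifn dtrm etop wif fgphj oaqqp
Hunk 3: at line 4 remove [wif,fgphj] add [ems,fpwc,bkiwc] -> 8 lines: ktjoq gwifn dtrm etop ems fpwc bkiwc oaqqp
Hunk 4: at line 2 remove [etop,ems] add [ktc,dfxz] -> 8 lines: ktjoq gwifn dtrm ktc dfxz fpwc bkiwc oaqqp
Final line count: 8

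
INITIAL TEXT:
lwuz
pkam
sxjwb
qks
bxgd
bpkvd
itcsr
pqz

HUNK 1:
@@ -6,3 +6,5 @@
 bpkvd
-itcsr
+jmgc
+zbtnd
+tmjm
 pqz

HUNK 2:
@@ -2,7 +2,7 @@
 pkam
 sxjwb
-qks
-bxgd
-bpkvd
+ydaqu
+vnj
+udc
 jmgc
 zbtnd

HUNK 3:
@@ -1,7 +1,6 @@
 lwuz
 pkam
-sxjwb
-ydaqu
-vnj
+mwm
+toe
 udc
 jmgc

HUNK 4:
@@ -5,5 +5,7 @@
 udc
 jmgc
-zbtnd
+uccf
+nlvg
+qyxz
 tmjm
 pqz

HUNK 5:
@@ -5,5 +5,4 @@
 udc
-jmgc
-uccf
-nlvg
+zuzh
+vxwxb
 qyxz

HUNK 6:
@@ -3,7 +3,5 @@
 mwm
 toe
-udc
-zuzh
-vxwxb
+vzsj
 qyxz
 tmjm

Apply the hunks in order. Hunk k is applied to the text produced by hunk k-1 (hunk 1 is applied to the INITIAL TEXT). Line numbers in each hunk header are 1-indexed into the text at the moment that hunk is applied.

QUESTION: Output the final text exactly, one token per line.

Answer: lwuz
pkam
mwm
toe
vzsj
qyxz
tmjm
pqz

Derivation:
Hunk 1: at line 6 remove [itcsr] add [jmgc,zbtnd,tmjm] -> 10 lines: lwuz pkam sxjwb qks bxgd bpkvd jmgc zbtnd tmjm pqz
Hunk 2: at line 2 remove [qks,bxgd,bpkvd] add [ydaqu,vnj,udc] -> 10 lines: lwuz pkam sxjwb ydaqu vnj udc jmgc zbtnd tmjm pqz
Hunk 3: at line 1 remove [sxjwb,ydaqu,vnj] add [mwm,toe] -> 9 lines: lwuz pkam mwm toe udc jmgc zbtnd tmjm pqz
Hunk 4: at line 5 remove [zbtnd] add [uccf,nlvg,qyxz] -> 11 lines: lwuz pkam mwm toe udc jmgc uccf nlvg qyxz tmjm pqz
Hunk 5: at line 5 remove [jmgc,uccf,nlvg] add [zuzh,vxwxb] -> 10 lines: lwuz pkam mwm toe udc zuzh vxwxb qyxz tmjm pqz
Hunk 6: at line 3 remove [udc,zuzh,vxwxb] add [vzsj] -> 8 lines: lwuz pkam mwm toe vzsj qyxz tmjm pqz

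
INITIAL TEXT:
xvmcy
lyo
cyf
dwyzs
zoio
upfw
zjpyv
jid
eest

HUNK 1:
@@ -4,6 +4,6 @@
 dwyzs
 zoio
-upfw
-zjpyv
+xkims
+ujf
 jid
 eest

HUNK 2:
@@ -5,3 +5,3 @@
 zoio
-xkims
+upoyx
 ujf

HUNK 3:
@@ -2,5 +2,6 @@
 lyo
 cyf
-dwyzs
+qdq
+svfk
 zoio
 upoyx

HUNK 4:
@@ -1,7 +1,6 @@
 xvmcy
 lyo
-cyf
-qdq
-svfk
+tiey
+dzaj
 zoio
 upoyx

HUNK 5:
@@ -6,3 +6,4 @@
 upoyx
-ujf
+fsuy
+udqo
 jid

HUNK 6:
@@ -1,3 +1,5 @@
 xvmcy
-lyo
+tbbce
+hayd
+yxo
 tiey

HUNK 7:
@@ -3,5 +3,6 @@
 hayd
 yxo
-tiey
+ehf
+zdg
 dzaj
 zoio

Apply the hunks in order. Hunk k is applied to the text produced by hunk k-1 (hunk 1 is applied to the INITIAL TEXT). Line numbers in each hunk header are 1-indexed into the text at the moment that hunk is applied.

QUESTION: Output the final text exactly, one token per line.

Hunk 1: at line 4 remove [upfw,zjpyv] add [xkims,ujf] -> 9 lines: xvmcy lyo cyf dwyzs zoio xkims ujf jid eest
Hunk 2: at line 5 remove [xkims] add [upoyx] -> 9 lines: xvmcy lyo cyf dwyzs zoio upoyx ujf jid eest
Hunk 3: at line 2 remove [dwyzs] add [qdq,svfk] -> 10 lines: xvmcy lyo cyf qdq svfk zoio upoyx ujf jid eest
Hunk 4: at line 1 remove [cyf,qdq,svfk] add [tiey,dzaj] -> 9 lines: xvmcy lyo tiey dzaj zoio upoyx ujf jid eest
Hunk 5: at line 6 remove [ujf] add [fsuy,udqo] -> 10 lines: xvmcy lyo tiey dzaj zoio upoyx fsuy udqo jid eest
Hunk 6: at line 1 remove [lyo] add [tbbce,hayd,yxo] -> 12 lines: xvmcy tbbce hayd yxo tiey dzaj zoio upoyx fsuy udqo jid eest
Hunk 7: at line 3 remove [tiey] add [ehf,zdg] -> 13 lines: xvmcy tbbce hayd yxo ehf zdg dzaj zoio upoyx fsuy udqo jid eest

Answer: xvmcy
tbbce
hayd
yxo
ehf
zdg
dzaj
zoio
upoyx
fsuy
udqo
jid
eest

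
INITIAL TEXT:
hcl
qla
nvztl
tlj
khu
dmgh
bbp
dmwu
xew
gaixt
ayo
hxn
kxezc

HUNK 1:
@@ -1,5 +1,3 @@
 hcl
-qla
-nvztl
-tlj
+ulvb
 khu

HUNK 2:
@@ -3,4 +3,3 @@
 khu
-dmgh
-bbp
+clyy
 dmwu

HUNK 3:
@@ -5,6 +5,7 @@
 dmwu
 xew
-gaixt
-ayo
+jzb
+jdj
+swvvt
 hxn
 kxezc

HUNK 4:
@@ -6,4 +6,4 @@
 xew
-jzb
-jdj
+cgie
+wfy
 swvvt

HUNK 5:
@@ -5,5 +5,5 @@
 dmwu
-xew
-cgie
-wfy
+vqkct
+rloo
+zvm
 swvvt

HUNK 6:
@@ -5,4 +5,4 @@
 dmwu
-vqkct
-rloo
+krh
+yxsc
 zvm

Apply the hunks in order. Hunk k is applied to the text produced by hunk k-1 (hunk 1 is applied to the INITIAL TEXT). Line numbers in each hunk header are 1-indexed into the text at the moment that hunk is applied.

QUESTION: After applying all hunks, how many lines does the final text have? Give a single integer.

Answer: 11

Derivation:
Hunk 1: at line 1 remove [qla,nvztl,tlj] add [ulvb] -> 11 lines: hcl ulvb khu dmgh bbp dmwu xew gaixt ayo hxn kxezc
Hunk 2: at line 3 remove [dmgh,bbp] add [clyy] -> 10 lines: hcl ulvb khu clyy dmwu xew gaixt ayo hxn kxezc
Hunk 3: at line 5 remove [gaixt,ayo] add [jzb,jdj,swvvt] -> 11 lines: hcl ulvb khu clyy dmwu xew jzb jdj swvvt hxn kxezc
Hunk 4: at line 6 remove [jzb,jdj] add [cgie,wfy] -> 11 lines: hcl ulvb khu clyy dmwu xew cgie wfy swvvt hxn kxezc
Hunk 5: at line 5 remove [xew,cgie,wfy] add [vqkct,rloo,zvm] -> 11 lines: hcl ulvb khu clyy dmwu vqkct rloo zvm swvvt hxn kxezc
Hunk 6: at line 5 remove [vqkct,rloo] add [krh,yxsc] -> 11 lines: hcl ulvb khu clyy dmwu krh yxsc zvm swvvt hxn kxezc
Final line count: 11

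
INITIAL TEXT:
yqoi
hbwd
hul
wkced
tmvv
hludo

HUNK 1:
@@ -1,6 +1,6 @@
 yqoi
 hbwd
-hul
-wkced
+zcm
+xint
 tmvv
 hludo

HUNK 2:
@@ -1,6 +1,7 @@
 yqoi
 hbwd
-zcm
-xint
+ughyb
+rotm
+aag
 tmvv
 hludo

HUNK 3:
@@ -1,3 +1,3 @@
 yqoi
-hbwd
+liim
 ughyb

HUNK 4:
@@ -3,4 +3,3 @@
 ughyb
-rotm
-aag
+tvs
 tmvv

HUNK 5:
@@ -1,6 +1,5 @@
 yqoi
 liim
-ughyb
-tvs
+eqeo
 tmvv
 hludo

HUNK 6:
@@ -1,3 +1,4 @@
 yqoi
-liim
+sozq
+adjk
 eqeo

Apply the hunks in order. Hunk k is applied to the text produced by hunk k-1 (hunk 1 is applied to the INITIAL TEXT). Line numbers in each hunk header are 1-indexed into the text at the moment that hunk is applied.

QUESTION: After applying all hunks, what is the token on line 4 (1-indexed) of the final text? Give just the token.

Answer: eqeo

Derivation:
Hunk 1: at line 1 remove [hul,wkced] add [zcm,xint] -> 6 lines: yqoi hbwd zcm xint tmvv hludo
Hunk 2: at line 1 remove [zcm,xint] add [ughyb,rotm,aag] -> 7 lines: yqoi hbwd ughyb rotm aag tmvv hludo
Hunk 3: at line 1 remove [hbwd] add [liim] -> 7 lines: yqoi liim ughyb rotm aag tmvv hludo
Hunk 4: at line 3 remove [rotm,aag] add [tvs] -> 6 lines: yqoi liim ughyb tvs tmvv hludo
Hunk 5: at line 1 remove [ughyb,tvs] add [eqeo] -> 5 lines: yqoi liim eqeo tmvv hludo
Hunk 6: at line 1 remove [liim] add [sozq,adjk] -> 6 lines: yqoi sozq adjk eqeo tmvv hludo
Final line 4: eqeo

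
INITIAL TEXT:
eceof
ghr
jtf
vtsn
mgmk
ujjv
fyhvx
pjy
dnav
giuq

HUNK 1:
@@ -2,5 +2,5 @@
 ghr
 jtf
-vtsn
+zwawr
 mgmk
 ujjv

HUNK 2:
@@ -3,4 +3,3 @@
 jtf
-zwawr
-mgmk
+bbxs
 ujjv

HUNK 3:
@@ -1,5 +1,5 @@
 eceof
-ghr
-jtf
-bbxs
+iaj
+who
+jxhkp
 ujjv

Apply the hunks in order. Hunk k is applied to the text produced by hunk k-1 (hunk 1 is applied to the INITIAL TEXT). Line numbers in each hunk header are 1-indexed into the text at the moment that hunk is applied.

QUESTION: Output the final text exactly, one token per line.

Answer: eceof
iaj
who
jxhkp
ujjv
fyhvx
pjy
dnav
giuq

Derivation:
Hunk 1: at line 2 remove [vtsn] add [zwawr] -> 10 lines: eceof ghr jtf zwawr mgmk ujjv fyhvx pjy dnav giuq
Hunk 2: at line 3 remove [zwawr,mgmk] add [bbxs] -> 9 lines: eceof ghr jtf bbxs ujjv fyhvx pjy dnav giuq
Hunk 3: at line 1 remove [ghr,jtf,bbxs] add [iaj,who,jxhkp] -> 9 lines: eceof iaj who jxhkp ujjv fyhvx pjy dnav giuq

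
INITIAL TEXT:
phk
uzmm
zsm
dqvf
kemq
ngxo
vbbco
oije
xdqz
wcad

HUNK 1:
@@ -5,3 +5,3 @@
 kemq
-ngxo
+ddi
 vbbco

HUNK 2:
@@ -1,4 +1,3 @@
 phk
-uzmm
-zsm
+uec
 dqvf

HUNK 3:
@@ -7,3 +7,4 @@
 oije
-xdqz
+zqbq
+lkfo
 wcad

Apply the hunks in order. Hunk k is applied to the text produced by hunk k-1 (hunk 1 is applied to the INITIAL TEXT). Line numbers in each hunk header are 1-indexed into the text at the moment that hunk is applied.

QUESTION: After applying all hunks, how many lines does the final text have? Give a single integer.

Answer: 10

Derivation:
Hunk 1: at line 5 remove [ngxo] add [ddi] -> 10 lines: phk uzmm zsm dqvf kemq ddi vbbco oije xdqz wcad
Hunk 2: at line 1 remove [uzmm,zsm] add [uec] -> 9 lines: phk uec dqvf kemq ddi vbbco oije xdqz wcad
Hunk 3: at line 7 remove [xdqz] add [zqbq,lkfo] -> 10 lines: phk uec dqvf kemq ddi vbbco oije zqbq lkfo wcad
Final line count: 10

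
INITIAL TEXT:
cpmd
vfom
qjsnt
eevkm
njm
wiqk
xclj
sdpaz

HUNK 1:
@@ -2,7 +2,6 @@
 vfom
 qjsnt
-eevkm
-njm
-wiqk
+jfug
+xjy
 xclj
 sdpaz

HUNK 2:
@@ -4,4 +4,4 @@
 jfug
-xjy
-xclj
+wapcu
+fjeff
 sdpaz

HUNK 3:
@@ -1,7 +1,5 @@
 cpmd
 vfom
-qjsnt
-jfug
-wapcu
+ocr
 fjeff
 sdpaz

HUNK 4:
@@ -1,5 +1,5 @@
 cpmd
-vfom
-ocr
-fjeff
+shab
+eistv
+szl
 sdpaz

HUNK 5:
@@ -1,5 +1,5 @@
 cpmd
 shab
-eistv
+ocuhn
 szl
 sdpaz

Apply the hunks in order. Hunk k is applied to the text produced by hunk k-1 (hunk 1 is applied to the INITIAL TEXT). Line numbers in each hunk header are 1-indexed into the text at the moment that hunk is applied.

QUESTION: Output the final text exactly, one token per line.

Answer: cpmd
shab
ocuhn
szl
sdpaz

Derivation:
Hunk 1: at line 2 remove [eevkm,njm,wiqk] add [jfug,xjy] -> 7 lines: cpmd vfom qjsnt jfug xjy xclj sdpaz
Hunk 2: at line 4 remove [xjy,xclj] add [wapcu,fjeff] -> 7 lines: cpmd vfom qjsnt jfug wapcu fjeff sdpaz
Hunk 3: at line 1 remove [qjsnt,jfug,wapcu] add [ocr] -> 5 lines: cpmd vfom ocr fjeff sdpaz
Hunk 4: at line 1 remove [vfom,ocr,fjeff] add [shab,eistv,szl] -> 5 lines: cpmd shab eistv szl sdpaz
Hunk 5: at line 1 remove [eistv] add [ocuhn] -> 5 lines: cpmd shab ocuhn szl sdpaz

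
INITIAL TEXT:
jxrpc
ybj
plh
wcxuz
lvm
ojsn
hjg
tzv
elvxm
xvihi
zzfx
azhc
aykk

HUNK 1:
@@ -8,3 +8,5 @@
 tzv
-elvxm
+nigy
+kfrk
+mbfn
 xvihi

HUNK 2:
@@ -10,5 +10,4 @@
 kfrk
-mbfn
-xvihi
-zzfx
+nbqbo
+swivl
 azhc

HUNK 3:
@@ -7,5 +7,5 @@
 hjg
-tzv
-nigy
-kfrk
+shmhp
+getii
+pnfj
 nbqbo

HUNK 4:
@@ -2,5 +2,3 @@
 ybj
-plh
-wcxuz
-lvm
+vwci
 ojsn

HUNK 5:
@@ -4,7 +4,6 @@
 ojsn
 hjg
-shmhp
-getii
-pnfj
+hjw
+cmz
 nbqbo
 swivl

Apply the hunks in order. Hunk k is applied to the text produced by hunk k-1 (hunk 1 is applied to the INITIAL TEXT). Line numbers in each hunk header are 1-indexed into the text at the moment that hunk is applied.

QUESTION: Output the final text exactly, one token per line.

Hunk 1: at line 8 remove [elvxm] add [nigy,kfrk,mbfn] -> 15 lines: jxrpc ybj plh wcxuz lvm ojsn hjg tzv nigy kfrk mbfn xvihi zzfx azhc aykk
Hunk 2: at line 10 remove [mbfn,xvihi,zzfx] add [nbqbo,swivl] -> 14 lines: jxrpc ybj plh wcxuz lvm ojsn hjg tzv nigy kfrk nbqbo swivl azhc aykk
Hunk 3: at line 7 remove [tzv,nigy,kfrk] add [shmhp,getii,pnfj] -> 14 lines: jxrpc ybj plh wcxuz lvm ojsn hjg shmhp getii pnfj nbqbo swivl azhc aykk
Hunk 4: at line 2 remove [plh,wcxuz,lvm] add [vwci] -> 12 lines: jxrpc ybj vwci ojsn hjg shmhp getii pnfj nbqbo swivl azhc aykk
Hunk 5: at line 4 remove [shmhp,getii,pnfj] add [hjw,cmz] -> 11 lines: jxrpc ybj vwci ojsn hjg hjw cmz nbqbo swivl azhc aykk

Answer: jxrpc
ybj
vwci
ojsn
hjg
hjw
cmz
nbqbo
swivl
azhc
aykk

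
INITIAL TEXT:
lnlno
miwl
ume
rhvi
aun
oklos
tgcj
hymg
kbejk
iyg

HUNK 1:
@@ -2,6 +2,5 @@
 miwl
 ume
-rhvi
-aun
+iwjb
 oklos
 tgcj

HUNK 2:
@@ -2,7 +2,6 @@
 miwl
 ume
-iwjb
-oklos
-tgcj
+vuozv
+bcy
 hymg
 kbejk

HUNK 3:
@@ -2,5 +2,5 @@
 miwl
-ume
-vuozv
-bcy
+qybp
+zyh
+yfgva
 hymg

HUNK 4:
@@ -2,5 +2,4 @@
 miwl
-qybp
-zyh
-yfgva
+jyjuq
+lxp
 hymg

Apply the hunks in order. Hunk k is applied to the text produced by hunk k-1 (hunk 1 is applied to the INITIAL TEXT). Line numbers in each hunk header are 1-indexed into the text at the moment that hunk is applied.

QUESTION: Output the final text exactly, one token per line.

Hunk 1: at line 2 remove [rhvi,aun] add [iwjb] -> 9 lines: lnlno miwl ume iwjb oklos tgcj hymg kbejk iyg
Hunk 2: at line 2 remove [iwjb,oklos,tgcj] add [vuozv,bcy] -> 8 lines: lnlno miwl ume vuozv bcy hymg kbejk iyg
Hunk 3: at line 2 remove [ume,vuozv,bcy] add [qybp,zyh,yfgva] -> 8 lines: lnlno miwl qybp zyh yfgva hymg kbejk iyg
Hunk 4: at line 2 remove [qybp,zyh,yfgva] add [jyjuq,lxp] -> 7 lines: lnlno miwl jyjuq lxp hymg kbejk iyg

Answer: lnlno
miwl
jyjuq
lxp
hymg
kbejk
iyg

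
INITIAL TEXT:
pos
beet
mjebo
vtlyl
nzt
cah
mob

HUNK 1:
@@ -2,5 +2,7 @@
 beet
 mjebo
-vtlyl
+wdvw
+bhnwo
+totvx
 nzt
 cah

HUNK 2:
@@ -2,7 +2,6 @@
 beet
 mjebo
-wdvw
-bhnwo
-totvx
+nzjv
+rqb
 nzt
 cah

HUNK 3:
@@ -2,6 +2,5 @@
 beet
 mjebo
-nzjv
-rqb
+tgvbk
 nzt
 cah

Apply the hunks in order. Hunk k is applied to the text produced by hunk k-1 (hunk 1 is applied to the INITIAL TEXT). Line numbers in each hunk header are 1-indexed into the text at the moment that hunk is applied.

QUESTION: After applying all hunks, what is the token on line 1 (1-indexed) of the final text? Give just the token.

Hunk 1: at line 2 remove [vtlyl] add [wdvw,bhnwo,totvx] -> 9 lines: pos beet mjebo wdvw bhnwo totvx nzt cah mob
Hunk 2: at line 2 remove [wdvw,bhnwo,totvx] add [nzjv,rqb] -> 8 lines: pos beet mjebo nzjv rqb nzt cah mob
Hunk 3: at line 2 remove [nzjv,rqb] add [tgvbk] -> 7 lines: pos beet mjebo tgvbk nzt cah mob
Final line 1: pos

Answer: pos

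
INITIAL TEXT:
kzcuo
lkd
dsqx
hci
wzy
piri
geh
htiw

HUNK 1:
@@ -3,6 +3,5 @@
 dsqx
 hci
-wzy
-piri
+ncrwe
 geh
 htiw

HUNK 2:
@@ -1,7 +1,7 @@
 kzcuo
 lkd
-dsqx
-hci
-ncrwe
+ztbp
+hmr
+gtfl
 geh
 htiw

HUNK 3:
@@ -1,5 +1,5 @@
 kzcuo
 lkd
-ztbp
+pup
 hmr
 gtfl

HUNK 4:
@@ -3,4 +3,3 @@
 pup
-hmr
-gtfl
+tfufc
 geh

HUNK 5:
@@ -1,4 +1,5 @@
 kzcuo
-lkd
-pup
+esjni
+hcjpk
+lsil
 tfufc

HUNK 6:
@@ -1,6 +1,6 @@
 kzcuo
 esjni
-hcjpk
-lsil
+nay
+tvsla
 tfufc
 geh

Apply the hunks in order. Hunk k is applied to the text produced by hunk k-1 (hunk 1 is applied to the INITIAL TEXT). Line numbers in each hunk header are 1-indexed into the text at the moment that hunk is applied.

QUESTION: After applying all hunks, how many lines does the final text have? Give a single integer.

Hunk 1: at line 3 remove [wzy,piri] add [ncrwe] -> 7 lines: kzcuo lkd dsqx hci ncrwe geh htiw
Hunk 2: at line 1 remove [dsqx,hci,ncrwe] add [ztbp,hmr,gtfl] -> 7 lines: kzcuo lkd ztbp hmr gtfl geh htiw
Hunk 3: at line 1 remove [ztbp] add [pup] -> 7 lines: kzcuo lkd pup hmr gtfl geh htiw
Hunk 4: at line 3 remove [hmr,gtfl] add [tfufc] -> 6 lines: kzcuo lkd pup tfufc geh htiw
Hunk 5: at line 1 remove [lkd,pup] add [esjni,hcjpk,lsil] -> 7 lines: kzcuo esjni hcjpk lsil tfufc geh htiw
Hunk 6: at line 1 remove [hcjpk,lsil] add [nay,tvsla] -> 7 lines: kzcuo esjni nay tvsla tfufc geh htiw
Final line count: 7

Answer: 7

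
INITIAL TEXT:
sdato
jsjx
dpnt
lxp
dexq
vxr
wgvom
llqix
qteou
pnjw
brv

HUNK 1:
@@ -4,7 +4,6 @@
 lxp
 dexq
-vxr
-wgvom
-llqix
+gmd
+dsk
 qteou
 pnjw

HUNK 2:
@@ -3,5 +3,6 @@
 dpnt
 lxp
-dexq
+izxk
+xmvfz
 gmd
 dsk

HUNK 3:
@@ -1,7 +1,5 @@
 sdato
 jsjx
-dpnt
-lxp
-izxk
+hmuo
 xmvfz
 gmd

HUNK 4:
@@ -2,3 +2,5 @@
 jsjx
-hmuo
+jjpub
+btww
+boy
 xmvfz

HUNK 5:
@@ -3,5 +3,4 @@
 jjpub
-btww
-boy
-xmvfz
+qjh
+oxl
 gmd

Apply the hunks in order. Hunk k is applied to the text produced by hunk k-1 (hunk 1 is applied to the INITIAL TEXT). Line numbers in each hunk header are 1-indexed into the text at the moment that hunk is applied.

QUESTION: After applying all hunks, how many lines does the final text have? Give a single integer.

Answer: 10

Derivation:
Hunk 1: at line 4 remove [vxr,wgvom,llqix] add [gmd,dsk] -> 10 lines: sdato jsjx dpnt lxp dexq gmd dsk qteou pnjw brv
Hunk 2: at line 3 remove [dexq] add [izxk,xmvfz] -> 11 lines: sdato jsjx dpnt lxp izxk xmvfz gmd dsk qteou pnjw brv
Hunk 3: at line 1 remove [dpnt,lxp,izxk] add [hmuo] -> 9 lines: sdato jsjx hmuo xmvfz gmd dsk qteou pnjw brv
Hunk 4: at line 2 remove [hmuo] add [jjpub,btww,boy] -> 11 lines: sdato jsjx jjpub btww boy xmvfz gmd dsk qteou pnjw brv
Hunk 5: at line 3 remove [btww,boy,xmvfz] add [qjh,oxl] -> 10 lines: sdato jsjx jjpub qjh oxl gmd dsk qteou pnjw brv
Final line count: 10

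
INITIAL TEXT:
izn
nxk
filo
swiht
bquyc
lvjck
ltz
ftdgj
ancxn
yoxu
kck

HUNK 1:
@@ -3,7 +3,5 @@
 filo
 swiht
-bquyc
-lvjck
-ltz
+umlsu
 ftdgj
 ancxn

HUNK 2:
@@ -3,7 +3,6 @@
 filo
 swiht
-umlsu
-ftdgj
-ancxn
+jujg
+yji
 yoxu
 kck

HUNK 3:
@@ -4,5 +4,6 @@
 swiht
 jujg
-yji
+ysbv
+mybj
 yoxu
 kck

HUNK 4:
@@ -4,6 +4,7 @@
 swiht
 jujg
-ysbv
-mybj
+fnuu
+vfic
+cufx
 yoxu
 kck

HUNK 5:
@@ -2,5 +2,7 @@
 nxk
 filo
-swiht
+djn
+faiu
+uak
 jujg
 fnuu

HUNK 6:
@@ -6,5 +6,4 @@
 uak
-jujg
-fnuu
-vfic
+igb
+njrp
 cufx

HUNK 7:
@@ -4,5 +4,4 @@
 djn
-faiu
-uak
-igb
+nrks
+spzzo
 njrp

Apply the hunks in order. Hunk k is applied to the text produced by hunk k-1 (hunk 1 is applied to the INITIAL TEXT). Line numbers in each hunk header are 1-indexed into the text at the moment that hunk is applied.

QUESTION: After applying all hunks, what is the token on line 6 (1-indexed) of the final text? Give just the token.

Answer: spzzo

Derivation:
Hunk 1: at line 3 remove [bquyc,lvjck,ltz] add [umlsu] -> 9 lines: izn nxk filo swiht umlsu ftdgj ancxn yoxu kck
Hunk 2: at line 3 remove [umlsu,ftdgj,ancxn] add [jujg,yji] -> 8 lines: izn nxk filo swiht jujg yji yoxu kck
Hunk 3: at line 4 remove [yji] add [ysbv,mybj] -> 9 lines: izn nxk filo swiht jujg ysbv mybj yoxu kck
Hunk 4: at line 4 remove [ysbv,mybj] add [fnuu,vfic,cufx] -> 10 lines: izn nxk filo swiht jujg fnuu vfic cufx yoxu kck
Hunk 5: at line 2 remove [swiht] add [djn,faiu,uak] -> 12 lines: izn nxk filo djn faiu uak jujg fnuu vfic cufx yoxu kck
Hunk 6: at line 6 remove [jujg,fnuu,vfic] add [igb,njrp] -> 11 lines: izn nxk filo djn faiu uak igb njrp cufx yoxu kck
Hunk 7: at line 4 remove [faiu,uak,igb] add [nrks,spzzo] -> 10 lines: izn nxk filo djn nrks spzzo njrp cufx yoxu kck
Final line 6: spzzo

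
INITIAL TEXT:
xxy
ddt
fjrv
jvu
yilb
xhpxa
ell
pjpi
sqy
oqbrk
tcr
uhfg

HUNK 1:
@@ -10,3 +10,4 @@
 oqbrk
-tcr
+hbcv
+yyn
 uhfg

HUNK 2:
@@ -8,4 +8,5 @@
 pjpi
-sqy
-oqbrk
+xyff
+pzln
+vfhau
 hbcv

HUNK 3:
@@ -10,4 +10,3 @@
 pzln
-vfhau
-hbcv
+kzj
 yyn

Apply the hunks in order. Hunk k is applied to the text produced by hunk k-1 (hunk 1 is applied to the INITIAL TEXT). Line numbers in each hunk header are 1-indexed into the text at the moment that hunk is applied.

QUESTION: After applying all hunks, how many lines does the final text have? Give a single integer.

Answer: 13

Derivation:
Hunk 1: at line 10 remove [tcr] add [hbcv,yyn] -> 13 lines: xxy ddt fjrv jvu yilb xhpxa ell pjpi sqy oqbrk hbcv yyn uhfg
Hunk 2: at line 8 remove [sqy,oqbrk] add [xyff,pzln,vfhau] -> 14 lines: xxy ddt fjrv jvu yilb xhpxa ell pjpi xyff pzln vfhau hbcv yyn uhfg
Hunk 3: at line 10 remove [vfhau,hbcv] add [kzj] -> 13 lines: xxy ddt fjrv jvu yilb xhpxa ell pjpi xyff pzln kzj yyn uhfg
Final line count: 13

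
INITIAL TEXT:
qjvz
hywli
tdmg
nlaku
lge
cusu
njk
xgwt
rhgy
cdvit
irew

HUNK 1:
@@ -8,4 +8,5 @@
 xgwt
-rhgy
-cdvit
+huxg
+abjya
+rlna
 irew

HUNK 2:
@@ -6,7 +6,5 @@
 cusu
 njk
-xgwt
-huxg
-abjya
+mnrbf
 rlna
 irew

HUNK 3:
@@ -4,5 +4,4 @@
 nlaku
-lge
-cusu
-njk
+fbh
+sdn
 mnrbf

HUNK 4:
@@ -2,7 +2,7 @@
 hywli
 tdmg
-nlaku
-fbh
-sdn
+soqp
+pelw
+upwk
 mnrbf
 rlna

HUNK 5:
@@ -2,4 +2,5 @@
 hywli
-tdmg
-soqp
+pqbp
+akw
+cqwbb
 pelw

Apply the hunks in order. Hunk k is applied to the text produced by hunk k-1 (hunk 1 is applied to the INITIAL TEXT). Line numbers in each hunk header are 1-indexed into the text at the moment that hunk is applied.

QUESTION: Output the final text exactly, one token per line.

Answer: qjvz
hywli
pqbp
akw
cqwbb
pelw
upwk
mnrbf
rlna
irew

Derivation:
Hunk 1: at line 8 remove [rhgy,cdvit] add [huxg,abjya,rlna] -> 12 lines: qjvz hywli tdmg nlaku lge cusu njk xgwt huxg abjya rlna irew
Hunk 2: at line 6 remove [xgwt,huxg,abjya] add [mnrbf] -> 10 lines: qjvz hywli tdmg nlaku lge cusu njk mnrbf rlna irew
Hunk 3: at line 4 remove [lge,cusu,njk] add [fbh,sdn] -> 9 lines: qjvz hywli tdmg nlaku fbh sdn mnrbf rlna irew
Hunk 4: at line 2 remove [nlaku,fbh,sdn] add [soqp,pelw,upwk] -> 9 lines: qjvz hywli tdmg soqp pelw upwk mnrbf rlna irew
Hunk 5: at line 2 remove [tdmg,soqp] add [pqbp,akw,cqwbb] -> 10 lines: qjvz hywli pqbp akw cqwbb pelw upwk mnrbf rlna irew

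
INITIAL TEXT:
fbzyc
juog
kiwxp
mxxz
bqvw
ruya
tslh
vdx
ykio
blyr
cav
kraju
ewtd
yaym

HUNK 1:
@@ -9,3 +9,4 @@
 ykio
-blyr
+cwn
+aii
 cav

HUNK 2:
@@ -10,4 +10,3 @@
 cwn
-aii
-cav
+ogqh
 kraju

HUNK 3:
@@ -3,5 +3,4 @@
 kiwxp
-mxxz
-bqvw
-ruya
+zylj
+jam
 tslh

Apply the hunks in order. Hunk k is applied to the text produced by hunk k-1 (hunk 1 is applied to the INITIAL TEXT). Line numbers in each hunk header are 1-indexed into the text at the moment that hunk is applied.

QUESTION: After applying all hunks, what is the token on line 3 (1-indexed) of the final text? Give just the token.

Hunk 1: at line 9 remove [blyr] add [cwn,aii] -> 15 lines: fbzyc juog kiwxp mxxz bqvw ruya tslh vdx ykio cwn aii cav kraju ewtd yaym
Hunk 2: at line 10 remove [aii,cav] add [ogqh] -> 14 lines: fbzyc juog kiwxp mxxz bqvw ruya tslh vdx ykio cwn ogqh kraju ewtd yaym
Hunk 3: at line 3 remove [mxxz,bqvw,ruya] add [zylj,jam] -> 13 lines: fbzyc juog kiwxp zylj jam tslh vdx ykio cwn ogqh kraju ewtd yaym
Final line 3: kiwxp

Answer: kiwxp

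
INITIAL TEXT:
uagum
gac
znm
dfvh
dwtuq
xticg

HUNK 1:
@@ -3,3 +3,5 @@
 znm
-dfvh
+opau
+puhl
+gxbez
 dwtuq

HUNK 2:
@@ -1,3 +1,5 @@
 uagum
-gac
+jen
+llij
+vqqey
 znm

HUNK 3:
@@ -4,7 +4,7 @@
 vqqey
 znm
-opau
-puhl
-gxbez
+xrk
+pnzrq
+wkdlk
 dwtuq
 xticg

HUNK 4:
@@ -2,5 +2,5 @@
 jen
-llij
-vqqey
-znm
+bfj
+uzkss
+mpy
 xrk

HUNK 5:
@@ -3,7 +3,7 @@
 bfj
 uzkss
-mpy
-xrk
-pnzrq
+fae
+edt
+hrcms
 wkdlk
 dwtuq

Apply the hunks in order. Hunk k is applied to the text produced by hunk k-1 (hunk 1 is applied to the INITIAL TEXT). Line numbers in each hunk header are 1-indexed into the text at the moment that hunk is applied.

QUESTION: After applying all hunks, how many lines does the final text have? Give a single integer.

Answer: 10

Derivation:
Hunk 1: at line 3 remove [dfvh] add [opau,puhl,gxbez] -> 8 lines: uagum gac znm opau puhl gxbez dwtuq xticg
Hunk 2: at line 1 remove [gac] add [jen,llij,vqqey] -> 10 lines: uagum jen llij vqqey znm opau puhl gxbez dwtuq xticg
Hunk 3: at line 4 remove [opau,puhl,gxbez] add [xrk,pnzrq,wkdlk] -> 10 lines: uagum jen llij vqqey znm xrk pnzrq wkdlk dwtuq xticg
Hunk 4: at line 2 remove [llij,vqqey,znm] add [bfj,uzkss,mpy] -> 10 lines: uagum jen bfj uzkss mpy xrk pnzrq wkdlk dwtuq xticg
Hunk 5: at line 3 remove [mpy,xrk,pnzrq] add [fae,edt,hrcms] -> 10 lines: uagum jen bfj uzkss fae edt hrcms wkdlk dwtuq xticg
Final line count: 10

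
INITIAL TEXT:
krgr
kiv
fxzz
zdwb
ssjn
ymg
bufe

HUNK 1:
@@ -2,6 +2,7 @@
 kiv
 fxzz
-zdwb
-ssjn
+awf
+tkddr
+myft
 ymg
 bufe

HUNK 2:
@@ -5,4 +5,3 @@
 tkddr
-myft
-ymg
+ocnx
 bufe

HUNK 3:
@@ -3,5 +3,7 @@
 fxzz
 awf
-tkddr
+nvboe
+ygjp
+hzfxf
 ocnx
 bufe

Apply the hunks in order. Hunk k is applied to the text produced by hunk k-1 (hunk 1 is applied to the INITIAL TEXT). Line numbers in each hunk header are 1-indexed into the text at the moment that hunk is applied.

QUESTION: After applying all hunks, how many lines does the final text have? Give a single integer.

Hunk 1: at line 2 remove [zdwb,ssjn] add [awf,tkddr,myft] -> 8 lines: krgr kiv fxzz awf tkddr myft ymg bufe
Hunk 2: at line 5 remove [myft,ymg] add [ocnx] -> 7 lines: krgr kiv fxzz awf tkddr ocnx bufe
Hunk 3: at line 3 remove [tkddr] add [nvboe,ygjp,hzfxf] -> 9 lines: krgr kiv fxzz awf nvboe ygjp hzfxf ocnx bufe
Final line count: 9

Answer: 9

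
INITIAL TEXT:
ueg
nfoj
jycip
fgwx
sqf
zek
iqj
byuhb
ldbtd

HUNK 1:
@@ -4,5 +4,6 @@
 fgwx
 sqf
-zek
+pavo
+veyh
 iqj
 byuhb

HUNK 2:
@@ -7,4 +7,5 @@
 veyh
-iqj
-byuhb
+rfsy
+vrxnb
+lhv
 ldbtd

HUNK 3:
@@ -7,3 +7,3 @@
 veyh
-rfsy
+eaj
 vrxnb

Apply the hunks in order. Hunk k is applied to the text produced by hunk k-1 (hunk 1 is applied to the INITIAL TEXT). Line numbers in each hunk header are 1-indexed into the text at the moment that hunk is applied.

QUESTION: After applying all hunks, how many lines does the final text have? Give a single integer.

Answer: 11

Derivation:
Hunk 1: at line 4 remove [zek] add [pavo,veyh] -> 10 lines: ueg nfoj jycip fgwx sqf pavo veyh iqj byuhb ldbtd
Hunk 2: at line 7 remove [iqj,byuhb] add [rfsy,vrxnb,lhv] -> 11 lines: ueg nfoj jycip fgwx sqf pavo veyh rfsy vrxnb lhv ldbtd
Hunk 3: at line 7 remove [rfsy] add [eaj] -> 11 lines: ueg nfoj jycip fgwx sqf pavo veyh eaj vrxnb lhv ldbtd
Final line count: 11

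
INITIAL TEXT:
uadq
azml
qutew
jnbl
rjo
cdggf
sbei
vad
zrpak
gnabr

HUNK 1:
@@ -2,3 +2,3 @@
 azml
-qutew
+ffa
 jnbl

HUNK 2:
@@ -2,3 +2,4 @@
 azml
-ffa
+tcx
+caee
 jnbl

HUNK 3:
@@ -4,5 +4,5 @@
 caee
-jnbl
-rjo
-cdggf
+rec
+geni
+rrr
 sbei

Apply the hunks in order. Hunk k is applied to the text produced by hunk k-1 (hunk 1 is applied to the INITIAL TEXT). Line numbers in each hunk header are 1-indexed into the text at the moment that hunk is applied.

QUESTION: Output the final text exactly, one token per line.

Answer: uadq
azml
tcx
caee
rec
geni
rrr
sbei
vad
zrpak
gnabr

Derivation:
Hunk 1: at line 2 remove [qutew] add [ffa] -> 10 lines: uadq azml ffa jnbl rjo cdggf sbei vad zrpak gnabr
Hunk 2: at line 2 remove [ffa] add [tcx,caee] -> 11 lines: uadq azml tcx caee jnbl rjo cdggf sbei vad zrpak gnabr
Hunk 3: at line 4 remove [jnbl,rjo,cdggf] add [rec,geni,rrr] -> 11 lines: uadq azml tcx caee rec geni rrr sbei vad zrpak gnabr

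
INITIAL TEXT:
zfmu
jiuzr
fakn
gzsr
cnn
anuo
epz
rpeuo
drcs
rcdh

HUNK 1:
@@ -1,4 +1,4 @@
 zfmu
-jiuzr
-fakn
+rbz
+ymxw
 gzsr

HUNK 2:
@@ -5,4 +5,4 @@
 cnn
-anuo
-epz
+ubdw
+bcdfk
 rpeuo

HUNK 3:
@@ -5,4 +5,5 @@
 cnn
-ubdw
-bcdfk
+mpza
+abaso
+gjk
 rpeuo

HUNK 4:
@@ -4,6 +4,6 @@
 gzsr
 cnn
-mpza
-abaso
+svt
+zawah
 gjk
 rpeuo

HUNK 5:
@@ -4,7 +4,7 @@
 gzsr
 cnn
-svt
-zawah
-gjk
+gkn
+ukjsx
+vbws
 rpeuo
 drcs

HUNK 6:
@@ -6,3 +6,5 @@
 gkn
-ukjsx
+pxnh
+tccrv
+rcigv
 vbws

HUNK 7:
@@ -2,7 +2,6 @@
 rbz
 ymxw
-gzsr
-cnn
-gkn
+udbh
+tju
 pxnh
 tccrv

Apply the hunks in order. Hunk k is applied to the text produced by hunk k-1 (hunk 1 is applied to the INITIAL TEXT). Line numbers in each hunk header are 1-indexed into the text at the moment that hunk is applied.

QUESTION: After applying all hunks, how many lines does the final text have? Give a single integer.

Hunk 1: at line 1 remove [jiuzr,fakn] add [rbz,ymxw] -> 10 lines: zfmu rbz ymxw gzsr cnn anuo epz rpeuo drcs rcdh
Hunk 2: at line 5 remove [anuo,epz] add [ubdw,bcdfk] -> 10 lines: zfmu rbz ymxw gzsr cnn ubdw bcdfk rpeuo drcs rcdh
Hunk 3: at line 5 remove [ubdw,bcdfk] add [mpza,abaso,gjk] -> 11 lines: zfmu rbz ymxw gzsr cnn mpza abaso gjk rpeuo drcs rcdh
Hunk 4: at line 4 remove [mpza,abaso] add [svt,zawah] -> 11 lines: zfmu rbz ymxw gzsr cnn svt zawah gjk rpeuo drcs rcdh
Hunk 5: at line 4 remove [svt,zawah,gjk] add [gkn,ukjsx,vbws] -> 11 lines: zfmu rbz ymxw gzsr cnn gkn ukjsx vbws rpeuo drcs rcdh
Hunk 6: at line 6 remove [ukjsx] add [pxnh,tccrv,rcigv] -> 13 lines: zfmu rbz ymxw gzsr cnn gkn pxnh tccrv rcigv vbws rpeuo drcs rcdh
Hunk 7: at line 2 remove [gzsr,cnn,gkn] add [udbh,tju] -> 12 lines: zfmu rbz ymxw udbh tju pxnh tccrv rcigv vbws rpeuo drcs rcdh
Final line count: 12

Answer: 12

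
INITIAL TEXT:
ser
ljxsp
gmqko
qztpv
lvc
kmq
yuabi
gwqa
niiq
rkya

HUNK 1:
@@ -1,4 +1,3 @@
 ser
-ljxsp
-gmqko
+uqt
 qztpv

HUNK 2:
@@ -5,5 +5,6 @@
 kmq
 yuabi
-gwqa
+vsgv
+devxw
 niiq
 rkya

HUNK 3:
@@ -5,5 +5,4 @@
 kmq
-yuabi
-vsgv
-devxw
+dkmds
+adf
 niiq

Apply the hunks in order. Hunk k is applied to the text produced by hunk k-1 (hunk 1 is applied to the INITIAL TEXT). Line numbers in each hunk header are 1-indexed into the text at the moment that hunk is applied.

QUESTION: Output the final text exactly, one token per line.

Hunk 1: at line 1 remove [ljxsp,gmqko] add [uqt] -> 9 lines: ser uqt qztpv lvc kmq yuabi gwqa niiq rkya
Hunk 2: at line 5 remove [gwqa] add [vsgv,devxw] -> 10 lines: ser uqt qztpv lvc kmq yuabi vsgv devxw niiq rkya
Hunk 3: at line 5 remove [yuabi,vsgv,devxw] add [dkmds,adf] -> 9 lines: ser uqt qztpv lvc kmq dkmds adf niiq rkya

Answer: ser
uqt
qztpv
lvc
kmq
dkmds
adf
niiq
rkya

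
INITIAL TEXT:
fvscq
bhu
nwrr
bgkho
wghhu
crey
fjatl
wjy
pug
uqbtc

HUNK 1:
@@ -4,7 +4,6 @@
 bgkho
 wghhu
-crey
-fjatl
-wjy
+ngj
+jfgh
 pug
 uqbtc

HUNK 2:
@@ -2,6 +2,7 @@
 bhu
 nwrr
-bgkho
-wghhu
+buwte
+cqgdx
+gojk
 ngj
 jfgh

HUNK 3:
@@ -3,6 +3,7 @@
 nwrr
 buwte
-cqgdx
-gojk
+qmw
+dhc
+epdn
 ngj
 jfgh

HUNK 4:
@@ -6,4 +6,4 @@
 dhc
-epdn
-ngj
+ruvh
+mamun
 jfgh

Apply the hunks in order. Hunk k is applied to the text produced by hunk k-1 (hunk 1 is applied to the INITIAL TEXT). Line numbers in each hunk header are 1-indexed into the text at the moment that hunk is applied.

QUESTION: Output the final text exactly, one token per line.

Hunk 1: at line 4 remove [crey,fjatl,wjy] add [ngj,jfgh] -> 9 lines: fvscq bhu nwrr bgkho wghhu ngj jfgh pug uqbtc
Hunk 2: at line 2 remove [bgkho,wghhu] add [buwte,cqgdx,gojk] -> 10 lines: fvscq bhu nwrr buwte cqgdx gojk ngj jfgh pug uqbtc
Hunk 3: at line 3 remove [cqgdx,gojk] add [qmw,dhc,epdn] -> 11 lines: fvscq bhu nwrr buwte qmw dhc epdn ngj jfgh pug uqbtc
Hunk 4: at line 6 remove [epdn,ngj] add [ruvh,mamun] -> 11 lines: fvscq bhu nwrr buwte qmw dhc ruvh mamun jfgh pug uqbtc

Answer: fvscq
bhu
nwrr
buwte
qmw
dhc
ruvh
mamun
jfgh
pug
uqbtc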